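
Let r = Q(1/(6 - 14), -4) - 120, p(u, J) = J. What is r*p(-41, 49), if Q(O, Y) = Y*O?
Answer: -11711/2 ≈ -5855.5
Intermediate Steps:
Q(O, Y) = O*Y
r = -239/2 (r = -4/(6 - 14) - 120 = -4/(-8) - 120 = -⅛*(-4) - 120 = ½ - 120 = -239/2 ≈ -119.50)
r*p(-41, 49) = -239/2*49 = -11711/2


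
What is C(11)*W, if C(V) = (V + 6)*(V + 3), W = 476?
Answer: 113288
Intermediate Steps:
C(V) = (3 + V)*(6 + V) (C(V) = (6 + V)*(3 + V) = (3 + V)*(6 + V))
C(11)*W = (18 + 11² + 9*11)*476 = (18 + 121 + 99)*476 = 238*476 = 113288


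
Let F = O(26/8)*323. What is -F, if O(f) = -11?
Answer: 3553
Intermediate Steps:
F = -3553 (F = -11*323 = -3553)
-F = -1*(-3553) = 3553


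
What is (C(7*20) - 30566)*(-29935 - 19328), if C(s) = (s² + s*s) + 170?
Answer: -433711452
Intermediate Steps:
C(s) = 170 + 2*s² (C(s) = (s² + s²) + 170 = 2*s² + 170 = 170 + 2*s²)
(C(7*20) - 30566)*(-29935 - 19328) = ((170 + 2*(7*20)²) - 30566)*(-29935 - 19328) = ((170 + 2*140²) - 30566)*(-49263) = ((170 + 2*19600) - 30566)*(-49263) = ((170 + 39200) - 30566)*(-49263) = (39370 - 30566)*(-49263) = 8804*(-49263) = -433711452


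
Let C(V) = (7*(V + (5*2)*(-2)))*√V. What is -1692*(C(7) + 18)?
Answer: -30456 + 153972*√7 ≈ 3.7692e+5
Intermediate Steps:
C(V) = √V*(-140 + 7*V) (C(V) = (7*(V + 10*(-2)))*√V = (7*(V - 20))*√V = (7*(-20 + V))*√V = (-140 + 7*V)*√V = √V*(-140 + 7*V))
-1692*(C(7) + 18) = -1692*(7*√7*(-20 + 7) + 18) = -1692*(7*√7*(-13) + 18) = -1692*(-91*√7 + 18) = -1692*(18 - 91*√7) = -30456 + 153972*√7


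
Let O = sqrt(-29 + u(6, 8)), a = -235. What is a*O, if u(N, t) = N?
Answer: -235*I*sqrt(23) ≈ -1127.0*I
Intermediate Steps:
O = I*sqrt(23) (O = sqrt(-29 + 6) = sqrt(-23) = I*sqrt(23) ≈ 4.7958*I)
a*O = -235*I*sqrt(23)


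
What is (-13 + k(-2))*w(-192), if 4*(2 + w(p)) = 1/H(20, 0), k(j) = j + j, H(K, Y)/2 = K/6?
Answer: 2669/80 ≈ 33.362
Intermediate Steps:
H(K, Y) = K/3 (H(K, Y) = 2*(K/6) = K/3)
k(j) = 2*j
w(p) = -157/80 (w(p) = -2 + 1/(4*(((⅓)*20))) = -2 + 1/(4*(20/3)) = -2 + (¼)*(3/20) = -2 + 3/80 = -157/80)
(-13 + k(-2))*w(-192) = (-13 + 2*(-2))*(-157/80) = (-13 - 4)*(-157/80) = -17*(-157/80) = 2669/80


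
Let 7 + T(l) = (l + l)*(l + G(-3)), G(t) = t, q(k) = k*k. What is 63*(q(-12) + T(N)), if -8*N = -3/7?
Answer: 1928889/224 ≈ 8611.1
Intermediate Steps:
q(k) = k²
N = 3/56 (N = -(-3)/(8*7) = -⅛*(-3/7) = 3/56 ≈ 0.053571)
T(l) = -7 + 2*l*(-3 + l) (T(l) = -7 + (l + l)*(l - 3) = -7 + (2*l)*(-3 + l) = -7 + 2*l*(-3 + l))
63*(q(-12) + T(N)) = 63*((-12)² + (-7 - 6*3/56 + 2*(3/56)²)) = 63*(144 + (-7 - 9/28 + 2*(9/3136))) = 63*(144 + (-7 - 9/28 + 9/1568)) = 63*(144 - 11471/1568) = 63*(214321/1568) = 1928889/224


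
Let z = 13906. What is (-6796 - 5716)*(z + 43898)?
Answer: -723243648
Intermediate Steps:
(-6796 - 5716)*(z + 43898) = (-6796 - 5716)*(13906 + 43898) = -12512*57804 = -723243648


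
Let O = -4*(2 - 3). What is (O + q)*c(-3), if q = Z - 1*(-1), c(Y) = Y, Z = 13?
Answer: -54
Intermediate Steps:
O = 4 (O = -4*(-1) = 4)
q = 14 (q = 13 - 1*(-1) = 13 + 1 = 14)
(O + q)*c(-3) = (4 + 14)*(-3) = 18*(-3) = -54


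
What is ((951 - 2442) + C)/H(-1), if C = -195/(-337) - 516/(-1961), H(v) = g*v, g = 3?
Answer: 328260500/660857 ≈ 496.72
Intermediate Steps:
H(v) = 3*v
C = 556287/660857 (C = -195*(-1/337) - 516*(-1/1961) = 195/337 + 516/1961 = 556287/660857 ≈ 0.84177)
((951 - 2442) + C)/H(-1) = ((951 - 2442) + 556287/660857)/((3*(-1))) = (-1491 + 556287/660857)/(-3) = -984781500/660857*(-1/3) = 328260500/660857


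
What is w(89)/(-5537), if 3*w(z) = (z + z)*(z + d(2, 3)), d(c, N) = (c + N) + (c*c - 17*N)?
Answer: -8366/16611 ≈ -0.50364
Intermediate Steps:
d(c, N) = c + c² - 16*N (d(c, N) = (N + c) + (c² - 17*N) = c + c² - 16*N)
w(z) = 2*z*(-42 + z)/3 (w(z) = ((z + z)*(z + (2 + 2² - 16*3)))/3 = ((2*z)*(z + (2 + 4 - 48)))/3 = ((2*z)*(z - 42))/3 = ((2*z)*(-42 + z))/3 = (2*z*(-42 + z))/3 = 2*z*(-42 + z)/3)
w(89)/(-5537) = ((⅔)*89*(-42 + 89))/(-5537) = ((⅔)*89*47)*(-1/5537) = (8366/3)*(-1/5537) = -8366/16611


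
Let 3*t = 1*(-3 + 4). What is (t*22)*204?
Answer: 1496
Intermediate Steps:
t = ⅓ (t = (1*(-3 + 4))/3 = (1*1)/3 = (⅓)*1 = ⅓ ≈ 0.33333)
(t*22)*204 = ((⅓)*22)*204 = (22/3)*204 = 1496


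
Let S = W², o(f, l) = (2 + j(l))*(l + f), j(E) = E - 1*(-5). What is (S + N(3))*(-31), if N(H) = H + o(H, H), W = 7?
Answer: -3472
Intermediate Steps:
j(E) = 5 + E (j(E) = E + 5 = 5 + E)
o(f, l) = (7 + l)*(f + l) (o(f, l) = (2 + (5 + l))*(l + f) = (7 + l)*(f + l))
N(H) = 2*H² + 15*H (N(H) = H + (H² + 7*H + 7*H + H*H) = H + (H² + 7*H + 7*H + H²) = H + (2*H² + 14*H) = 2*H² + 15*H)
S = 49 (S = 7² = 49)
(S + N(3))*(-31) = (49 + 3*(15 + 2*3))*(-31) = (49 + 3*(15 + 6))*(-31) = (49 + 3*21)*(-31) = (49 + 63)*(-31) = 112*(-31) = -3472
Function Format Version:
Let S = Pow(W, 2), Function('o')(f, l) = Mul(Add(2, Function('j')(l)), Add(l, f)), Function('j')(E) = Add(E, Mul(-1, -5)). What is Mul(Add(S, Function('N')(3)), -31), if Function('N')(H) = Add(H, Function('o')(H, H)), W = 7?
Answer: -3472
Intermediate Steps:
Function('j')(E) = Add(5, E) (Function('j')(E) = Add(E, 5) = Add(5, E))
Function('o')(f, l) = Mul(Add(7, l), Add(f, l)) (Function('o')(f, l) = Mul(Add(2, Add(5, l)), Add(l, f)) = Mul(Add(7, l), Add(f, l)))
Function('N')(H) = Add(Mul(2, Pow(H, 2)), Mul(15, H)) (Function('N')(H) = Add(H, Add(Pow(H, 2), Mul(7, H), Mul(7, H), Mul(H, H))) = Add(H, Add(Pow(H, 2), Mul(7, H), Mul(7, H), Pow(H, 2))) = Add(H, Add(Mul(2, Pow(H, 2)), Mul(14, H))) = Add(Mul(2, Pow(H, 2)), Mul(15, H)))
S = 49 (S = Pow(7, 2) = 49)
Mul(Add(S, Function('N')(3)), -31) = Mul(Add(49, Mul(3, Add(15, Mul(2, 3)))), -31) = Mul(Add(49, Mul(3, Add(15, 6))), -31) = Mul(Add(49, Mul(3, 21)), -31) = Mul(Add(49, 63), -31) = Mul(112, -31) = -3472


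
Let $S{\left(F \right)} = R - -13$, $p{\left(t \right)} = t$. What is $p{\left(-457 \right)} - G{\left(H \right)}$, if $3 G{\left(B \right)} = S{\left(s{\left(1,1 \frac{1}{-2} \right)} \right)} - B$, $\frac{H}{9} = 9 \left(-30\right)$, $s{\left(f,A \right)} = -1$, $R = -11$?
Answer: $- \frac{3803}{3} \approx -1267.7$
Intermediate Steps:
$H = -2430$ ($H = 9 \cdot 9 \left(-30\right) = 9 \left(-270\right) = -2430$)
$S{\left(F \right)} = 2$ ($S{\left(F \right)} = -11 - -13 = -11 + 13 = 2$)
$G{\left(B \right)} = \frac{2}{3} - \frac{B}{3}$ ($G{\left(B \right)} = \frac{2 - B}{3} = \frac{2}{3} - \frac{B}{3}$)
$p{\left(-457 \right)} - G{\left(H \right)} = -457 - \left(\frac{2}{3} - -810\right) = -457 - \left(\frac{2}{3} + 810\right) = -457 - \frac{2432}{3} = - \frac{3803}{3}$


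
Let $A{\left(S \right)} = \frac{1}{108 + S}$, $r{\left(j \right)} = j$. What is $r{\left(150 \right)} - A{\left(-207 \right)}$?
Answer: $\frac{14851}{99} \approx 150.01$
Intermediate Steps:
$r{\left(150 \right)} - A{\left(-207 \right)} = 150 - \frac{1}{108 - 207} = 150 - \frac{1}{-99} = 150 - - \frac{1}{99} = 150 + \frac{1}{99} = \frac{14851}{99}$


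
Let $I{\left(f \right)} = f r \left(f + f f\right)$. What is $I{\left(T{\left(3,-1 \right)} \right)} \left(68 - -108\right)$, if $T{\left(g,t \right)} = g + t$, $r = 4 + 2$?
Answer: $12672$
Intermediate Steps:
$r = 6$
$I{\left(f \right)} = 6 f \left(f + f^{2}\right)$ ($I{\left(f \right)} = f 6 \left(f + f f\right) = 6 f \left(f + f^{2}\right)$)
$I{\left(T{\left(3,-1 \right)} \right)} \left(68 - -108\right) = 6 \left(3 - 1\right)^{2} \left(1 + \left(3 - 1\right)\right) \left(68 - -108\right) = 6 \cdot 2^{2} \left(1 + 2\right) \left(68 + 108\right) = 6 \cdot 4 \cdot 3 \cdot 176 = 72 \cdot 176 = 12672$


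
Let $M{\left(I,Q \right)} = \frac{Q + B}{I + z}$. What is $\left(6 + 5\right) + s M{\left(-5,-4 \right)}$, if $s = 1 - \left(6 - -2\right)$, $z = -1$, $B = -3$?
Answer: $\frac{17}{6} \approx 2.8333$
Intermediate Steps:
$M{\left(I,Q \right)} = \frac{-3 + Q}{-1 + I}$ ($M{\left(I,Q \right)} = \frac{Q - 3}{I - 1} = \frac{-3 + Q}{-1 + I}$)
$s = -7$ ($s = 1 - \left(6 + 2\right) = 1 - 8 = -7$)
$\left(6 + 5\right) + s M{\left(-5,-4 \right)} = \left(6 + 5\right) - 7 \frac{-3 - 4}{-1 - 5} = 11 - 7 \frac{1}{-6} \left(-7\right) = 11 - 7 \left(\left(- \frac{1}{6}\right) \left(-7\right)\right) = 11 - \frac{49}{6} = \frac{17}{6}$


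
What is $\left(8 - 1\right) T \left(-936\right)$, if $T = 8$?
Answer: $-52416$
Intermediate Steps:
$\left(8 - 1\right) T \left(-936\right) = \left(8 - 1\right) 8 \left(-936\right) = 7 \cdot 8 \left(-936\right) = 56 \left(-936\right) = -52416$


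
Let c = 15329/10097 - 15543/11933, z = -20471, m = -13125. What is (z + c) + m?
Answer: -4047872100310/120487501 ≈ -33596.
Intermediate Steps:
c = 25983286/120487501 (c = 15329*(1/10097) - 15543*1/11933 = 15329/10097 - 15543/11933 = 25983286/120487501 ≈ 0.21565)
(z + c) + m = (-20471 + 25983286/120487501) - 13125 = -2466473649685/120487501 - 13125 = -4047872100310/120487501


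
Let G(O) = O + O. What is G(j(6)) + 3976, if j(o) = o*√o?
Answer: 3976 + 12*√6 ≈ 4005.4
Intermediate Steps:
j(o) = o^(3/2)
G(O) = 2*O
G(j(6)) + 3976 = 2*6^(3/2) + 3976 = 2*(6*√6) + 3976 = 12*√6 + 3976 = 3976 + 12*√6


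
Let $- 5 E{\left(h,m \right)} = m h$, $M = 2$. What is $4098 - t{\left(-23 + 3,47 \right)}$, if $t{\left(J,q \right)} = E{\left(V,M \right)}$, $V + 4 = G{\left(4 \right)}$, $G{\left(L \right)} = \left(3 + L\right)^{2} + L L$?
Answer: $\frac{20612}{5} \approx 4122.4$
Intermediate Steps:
$G{\left(L \right)} = L^{2} + \left(3 + L\right)^{2}$ ($G{\left(L \right)} = \left(3 + L\right)^{2} + L^{2} = L^{2} + \left(3 + L\right)^{2}$)
$V = 61$ ($V = -4 + \left(4^{2} + \left(3 + 4\right)^{2}\right) = -4 + \left(16 + 7^{2}\right) = -4 + \left(16 + 49\right) = -4 + 65 = 61$)
$E{\left(h,m \right)} = - \frac{h m}{5}$ ($E{\left(h,m \right)} = - \frac{m h}{5} = - \frac{h m}{5}$)
$t{\left(J,q \right)} = - \frac{122}{5}$ ($t{\left(J,q \right)} = \left(- \frac{1}{5}\right) 61 \cdot 2 = - \frac{122}{5}$)
$4098 - t{\left(-23 + 3,47 \right)} = 4098 - - \frac{122}{5} = 4098 + \frac{122}{5} = \frac{20612}{5}$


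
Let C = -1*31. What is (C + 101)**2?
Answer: 4900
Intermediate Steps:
C = -31
(C + 101)**2 = (-31 + 101)**2 = 70**2 = 4900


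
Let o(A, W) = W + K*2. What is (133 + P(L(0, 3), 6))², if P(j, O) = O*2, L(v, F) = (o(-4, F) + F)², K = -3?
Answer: 21025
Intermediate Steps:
o(A, W) = -6 + W (o(A, W) = W - 3*2 = W - 6 = -6 + W)
L(v, F) = (-6 + 2*F)² (L(v, F) = ((-6 + F) + F)² = (-6 + 2*F)²)
P(j, O) = 2*O
(133 + P(L(0, 3), 6))² = (133 + 2*6)² = (133 + 12)² = 145² = 21025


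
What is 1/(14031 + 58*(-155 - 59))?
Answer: 1/1619 ≈ 0.00061767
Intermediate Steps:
1/(14031 + 58*(-155 - 59)) = 1/(14031 + 58*(-214)) = 1/(14031 - 12412) = 1/1619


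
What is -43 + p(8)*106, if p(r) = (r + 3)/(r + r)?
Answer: 239/8 ≈ 29.875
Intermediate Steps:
p(r) = (3 + r)/(2*r) (p(r) = (3 + r)/((2*r)) = (3 + r)*(1/(2*r)) = (3 + r)/(2*r))
-43 + p(8)*106 = -43 + ((½)*(3 + 8)/8)*106 = -43 + ((½)*(⅛)*11)*106 = -43 + (11/16)*106 = -43 + 583/8 = 239/8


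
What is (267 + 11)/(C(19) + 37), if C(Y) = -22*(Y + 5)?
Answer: -278/491 ≈ -0.56619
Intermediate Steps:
C(Y) = -110 - 22*Y (C(Y) = -22*(5 + Y) = -110 - 22*Y)
(267 + 11)/(C(19) + 37) = (267 + 11)/((-110 - 22*19) + 37) = 278/((-110 - 418) + 37) = 278/(-528 + 37) = 278/(-491) = 278*(-1/491) = -278/491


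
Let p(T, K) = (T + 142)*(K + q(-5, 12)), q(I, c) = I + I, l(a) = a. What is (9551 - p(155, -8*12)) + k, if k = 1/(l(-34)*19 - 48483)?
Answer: 2015910256/49129 ≈ 41033.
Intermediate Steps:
q(I, c) = 2*I
p(T, K) = (-10 + K)*(142 + T) (p(T, K) = (T + 142)*(K + 2*(-5)) = (142 + T)*(K - 10) = (142 + T)*(-10 + K) = (-10 + K)*(142 + T))
k = -1/49129 (k = 1/(-34*19 - 48483) = 1/(-646 - 48483) = 1/(-49129) = -1/49129 ≈ -2.0355e-5)
(9551 - p(155, -8*12)) + k = (9551 - (-1420 - 10*155 + 142*(-8*12) - 8*12*155)) - 1/49129 = (9551 - (-1420 - 1550 + 142*(-96) - 96*155)) - 1/49129 = (9551 - (-1420 - 1550 - 13632 - 14880)) - 1/49129 = (9551 - 1*(-31482)) - 1/49129 = (9551 + 31482) - 1/49129 = 41033 - 1/49129 = 2015910256/49129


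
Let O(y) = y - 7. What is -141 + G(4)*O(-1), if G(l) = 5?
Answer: -181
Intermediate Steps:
O(y) = -7 + y
-141 + G(4)*O(-1) = -141 + 5*(-7 - 1) = -141 + 5*(-8) = -141 - 40 = -181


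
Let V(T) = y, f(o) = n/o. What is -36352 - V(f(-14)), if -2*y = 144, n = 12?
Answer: -36280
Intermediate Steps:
y = -72 (y = -1/2*144 = -72)
f(o) = 12/o
V(T) = -72
-36352 - V(f(-14)) = -36352 - 1*(-72) = -36352 + 72 = -36280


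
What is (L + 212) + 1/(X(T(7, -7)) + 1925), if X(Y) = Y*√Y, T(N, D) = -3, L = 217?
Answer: 1589726633/3705652 + 3*I*√3/3705652 ≈ 429.0 + 1.4022e-6*I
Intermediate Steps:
X(Y) = Y^(3/2)
(L + 212) + 1/(X(T(7, -7)) + 1925) = (217 + 212) + 1/((-3)^(3/2) + 1925) = 429 + 1/(-3*I*√3 + 1925) = 429 + 1/(1925 - 3*I*√3)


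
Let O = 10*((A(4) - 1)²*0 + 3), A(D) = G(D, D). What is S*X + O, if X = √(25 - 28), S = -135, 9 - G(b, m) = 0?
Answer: 30 - 135*I*√3 ≈ 30.0 - 233.83*I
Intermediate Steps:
G(b, m) = 9 (G(b, m) = 9 - 1*0 = 9 + 0 = 9)
A(D) = 9
X = I*√3 (X = √(-3) = I*√3 ≈ 1.732*I)
O = 30 (O = 10*((9 - 1)²*0 + 3) = 10*(8²*0 + 3) = 10*(64*0 + 3) = 10*(0 + 3) = 10*3 = 30)
S*X + O = -135*I*√3 + 30 = 30 - 135*I*√3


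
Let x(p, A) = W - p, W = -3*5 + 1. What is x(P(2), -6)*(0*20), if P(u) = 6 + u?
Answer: 0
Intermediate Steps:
W = -14 (W = -15 + 1 = -14)
x(p, A) = -14 - p
x(P(2), -6)*(0*20) = (-14 - (6 + 2))*(0*20) = (-14 - 1*8)*0 = (-14 - 8)*0 = -22*0 = 0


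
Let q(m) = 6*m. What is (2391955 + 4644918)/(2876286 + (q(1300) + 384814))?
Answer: 7036873/3268900 ≈ 2.1527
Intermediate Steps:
(2391955 + 4644918)/(2876286 + (q(1300) + 384814)) = (2391955 + 4644918)/(2876286 + (6*1300 + 384814)) = 7036873/(2876286 + (7800 + 384814)) = 7036873/(2876286 + 392614) = 7036873/3268900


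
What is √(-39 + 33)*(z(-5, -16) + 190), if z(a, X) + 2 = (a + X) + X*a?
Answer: 247*I*√6 ≈ 605.02*I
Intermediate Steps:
z(a, X) = -2 + X + a + X*a (z(a, X) = -2 + ((a + X) + X*a) = -2 + ((X + a) + X*a) = -2 + (X + a + X*a) = -2 + X + a + X*a)
√(-39 + 33)*(z(-5, -16) + 190) = √(-39 + 33)*((-2 - 16 - 5 - 16*(-5)) + 190) = √(-6)*((-2 - 16 - 5 + 80) + 190) = (I*√6)*(57 + 190) = (I*√6)*247 = 247*I*√6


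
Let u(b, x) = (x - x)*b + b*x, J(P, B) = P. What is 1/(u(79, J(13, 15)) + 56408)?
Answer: 1/57435 ≈ 1.7411e-5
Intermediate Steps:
u(b, x) = b*x (u(b, x) = 0*b + b*x = 0 + b*x = b*x)
1/(u(79, J(13, 15)) + 56408) = 1/(79*13 + 56408) = 1/(1027 + 56408) = 1/57435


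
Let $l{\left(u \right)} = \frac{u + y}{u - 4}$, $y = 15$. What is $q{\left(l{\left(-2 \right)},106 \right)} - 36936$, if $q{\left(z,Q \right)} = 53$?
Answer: $-36883$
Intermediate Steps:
$l{\left(u \right)} = \frac{15 + u}{-4 + u}$ ($l{\left(u \right)} = \frac{u + 15}{u - 4} = \frac{15 + u}{-4 + u}$)
$q{\left(l{\left(-2 \right)},106 \right)} - 36936 = 53 - 36936 = -36883$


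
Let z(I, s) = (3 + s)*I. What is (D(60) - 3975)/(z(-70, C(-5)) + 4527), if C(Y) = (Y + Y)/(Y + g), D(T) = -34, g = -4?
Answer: -36081/38153 ≈ -0.94569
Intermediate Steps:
C(Y) = 2*Y/(-4 + Y) (C(Y) = (Y + Y)/(Y - 4) = (2*Y)/(-4 + Y) = 2*Y/(-4 + Y))
z(I, s) = I*(3 + s)
(D(60) - 3975)/(z(-70, C(-5)) + 4527) = (-34 - 3975)/(-70*(3 + 2*(-5)/(-4 - 5)) + 4527) = -4009/(-70*(3 + 2*(-5)/(-9)) + 4527) = -4009/(-70*(3 + 2*(-5)*(-⅑)) + 4527) = -4009/(-70*(3 + 10/9) + 4527) = -4009/(-70*37/9 + 4527) = -4009/(-2590/9 + 4527) = -4009/38153/9 = -4009*9/38153 = -36081/38153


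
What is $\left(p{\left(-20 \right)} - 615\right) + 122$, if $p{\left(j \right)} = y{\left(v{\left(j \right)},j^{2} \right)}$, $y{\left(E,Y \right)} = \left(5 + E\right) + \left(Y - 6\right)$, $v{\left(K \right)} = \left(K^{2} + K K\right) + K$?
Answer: $686$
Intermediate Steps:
$v{\left(K \right)} = K + 2 K^{2}$ ($v{\left(K \right)} = \left(K^{2} + K^{2}\right) + K = 2 K^{2} + K = K + 2 K^{2}$)
$y{\left(E,Y \right)} = -1 + E + Y$ ($y{\left(E,Y \right)} = \left(5 + E\right) + \left(Y - 6\right) = \left(5 + E\right) + \left(-6 + Y\right) = -1 + E + Y$)
$p{\left(j \right)} = -1 + j^{2} + j \left(1 + 2 j\right)$ ($p{\left(j \right)} = -1 + j \left(1 + 2 j\right) + j^{2} = -1 + j^{2} + j \left(1 + 2 j\right)$)
$\left(p{\left(-20 \right)} - 615\right) + 122 = \left(\left(-1 - 20 + 3 \left(-20\right)^{2}\right) - 615\right) + 122 = \left(\left(-1 - 20 + 3 \cdot 400\right) - 615\right) + 122 = \left(\left(-1 - 20 + 1200\right) - 615\right) + 122 = \left(1179 - 615\right) + 122 = 564 + 122 = 686$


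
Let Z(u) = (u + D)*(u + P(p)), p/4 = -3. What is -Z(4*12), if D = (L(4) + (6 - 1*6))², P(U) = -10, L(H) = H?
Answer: -2432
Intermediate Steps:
p = -12 (p = 4*(-3) = -12)
D = 16 (D = (4 + (6 - 1*6))² = (4 + (6 - 6))² = (4 + 0)² = 4² = 16)
Z(u) = (-10 + u)*(16 + u) (Z(u) = (u + 16)*(u - 10) = (16 + u)*(-10 + u) = (-10 + u)*(16 + u))
-Z(4*12) = -(-160 + (4*12)² + 6*(4*12)) = -(-160 + 48² + 6*48) = -(-160 + 2304 + 288) = -1*2432 = -2432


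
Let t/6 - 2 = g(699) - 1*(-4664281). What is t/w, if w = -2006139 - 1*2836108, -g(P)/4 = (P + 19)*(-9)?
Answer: -28140786/4842247 ≈ -5.8115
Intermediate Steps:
g(P) = 684 + 36*P (g(P) = -4*(P + 19)*(-9) = -4*(19 + P)*(-9) = -4*(-171 - 9*P) = 684 + 36*P)
t = 28140786 (t = 12 + 6*((684 + 36*699) - 1*(-4664281)) = 12 + 6*((684 + 25164) + 4664281) = 12 + 6*(25848 + 4664281) = 12 + 6*4690129 = 12 + 28140774 = 28140786)
w = -4842247 (w = -2006139 - 2836108 = -4842247)
t/w = 28140786/(-4842247) = 28140786*(-1/4842247) = -28140786/4842247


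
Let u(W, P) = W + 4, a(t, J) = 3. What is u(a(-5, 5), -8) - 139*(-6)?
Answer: 841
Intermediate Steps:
u(W, P) = 4 + W
u(a(-5, 5), -8) - 139*(-6) = (4 + 3) - 139*(-6) = 7 + 834 = 841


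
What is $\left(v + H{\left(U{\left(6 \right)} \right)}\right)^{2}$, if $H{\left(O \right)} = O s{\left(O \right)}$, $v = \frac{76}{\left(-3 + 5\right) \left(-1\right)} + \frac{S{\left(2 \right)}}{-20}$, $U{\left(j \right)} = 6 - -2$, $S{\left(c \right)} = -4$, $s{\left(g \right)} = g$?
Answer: $\frac{17161}{25} \approx 686.44$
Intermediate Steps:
$U{\left(j \right)} = 8$ ($U{\left(j \right)} = 6 + 2 = 8$)
$v = - \frac{189}{5}$ ($v = \frac{76}{\left(-3 + 5\right) \left(-1\right)} - \frac{4}{-20} = \frac{76}{2 \left(-1\right)} - - \frac{1}{5} = \frac{76}{-2} + \frac{1}{5} = 76 \left(- \frac{1}{2}\right) + \frac{1}{5} = -38 + \frac{1}{5} = - \frac{189}{5} \approx -37.8$)
$H{\left(O \right)} = O^{2}$ ($H{\left(O \right)} = O O = O^{2}$)
$\left(v + H{\left(U{\left(6 \right)} \right)}\right)^{2} = \left(- \frac{189}{5} + 8^{2}\right)^{2} = \left(- \frac{189}{5} + 64\right)^{2} = \left(\frac{131}{5}\right)^{2} = \frac{17161}{25}$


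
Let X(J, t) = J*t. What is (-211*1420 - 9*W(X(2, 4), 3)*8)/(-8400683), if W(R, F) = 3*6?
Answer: 300916/8400683 ≈ 0.035820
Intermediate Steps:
W(R, F) = 18
(-211*1420 - 9*W(X(2, 4), 3)*8)/(-8400683) = (-211*1420 - 9*18*8)/(-8400683) = (-299620 - 162*8)*(-1/8400683) = (-299620 - 1296)*(-1/8400683) = -300916*(-1/8400683) = 300916/8400683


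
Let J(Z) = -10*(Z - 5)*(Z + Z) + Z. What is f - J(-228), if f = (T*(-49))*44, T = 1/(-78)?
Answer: 41446690/39 ≈ 1.0627e+6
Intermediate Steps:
T = -1/78 ≈ -0.012821
f = 1078/39 (f = -1/78*(-49)*44 = (49/78)*44 = 1078/39 ≈ 27.641)
J(Z) = Z - 20*Z*(-5 + Z) (J(Z) = -10*(-5 + Z)*2*Z + Z = -20*Z*(-5 + Z) + Z = Z - 20*Z*(-5 + Z))
f - J(-228) = 1078/39 - (-228)*(101 - 20*(-228)) = 1078/39 - (-228)*(101 + 4560) = 1078/39 - (-228)*4661 = 1078/39 - 1*(-1062708) = 1078/39 + 1062708 = 41446690/39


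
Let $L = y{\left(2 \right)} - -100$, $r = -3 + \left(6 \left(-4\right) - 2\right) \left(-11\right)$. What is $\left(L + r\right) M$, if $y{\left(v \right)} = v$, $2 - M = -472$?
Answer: $182490$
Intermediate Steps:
$M = 474$ ($M = 2 - -472 = 2 + 472 = 474$)
$r = 283$ ($r = -3 + \left(-24 - 2\right) \left(-11\right) = -3 - -286 = -3 + 286 = 283$)
$L = 102$ ($L = 2 - -100 = 2 + 100 = 102$)
$\left(L + r\right) M = \left(102 + 283\right) 474 = 385 \cdot 474 = 182490$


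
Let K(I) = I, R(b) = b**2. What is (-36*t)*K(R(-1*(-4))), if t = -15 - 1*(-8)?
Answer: 4032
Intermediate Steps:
t = -7 (t = -15 + 8 = -7)
(-36*t)*K(R(-1*(-4))) = (-36*(-7))*(-1*(-4))**2 = 252*4**2 = 252*16 = 4032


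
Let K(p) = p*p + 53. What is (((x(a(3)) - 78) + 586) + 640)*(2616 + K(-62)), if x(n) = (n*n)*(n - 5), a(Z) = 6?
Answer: 7711392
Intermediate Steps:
x(n) = n²*(-5 + n)
K(p) = 53 + p² (K(p) = p² + 53 = 53 + p²)
(((x(a(3)) - 78) + 586) + 640)*(2616 + K(-62)) = (((6²*(-5 + 6) - 78) + 586) + 640)*(2616 + (53 + (-62)²)) = (((36*1 - 78) + 586) + 640)*(2616 + (53 + 3844)) = (((36 - 78) + 586) + 640)*(2616 + 3897) = ((-42 + 586) + 640)*6513 = (544 + 640)*6513 = 1184*6513 = 7711392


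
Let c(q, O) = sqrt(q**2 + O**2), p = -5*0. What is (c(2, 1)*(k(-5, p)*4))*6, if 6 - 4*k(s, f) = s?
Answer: 66*sqrt(5) ≈ 147.58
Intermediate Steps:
p = 0
k(s, f) = 3/2 - s/4
c(q, O) = sqrt(O**2 + q**2)
(c(2, 1)*(k(-5, p)*4))*6 = (sqrt(1**2 + 2**2)*((3/2 - 1/4*(-5))*4))*6 = (sqrt(1 + 4)*((3/2 + 5/4)*4))*6 = (sqrt(5)*((11/4)*4))*6 = (sqrt(5)*11)*6 = (11*sqrt(5))*6 = 66*sqrt(5)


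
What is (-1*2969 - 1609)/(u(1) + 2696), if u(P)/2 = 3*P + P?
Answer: -2289/1352 ≈ -1.6930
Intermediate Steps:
u(P) = 8*P (u(P) = 2*(3*P + P) = 2*(4*P) = 8*P)
(-1*2969 - 1609)/(u(1) + 2696) = (-1*2969 - 1609)/(8*1 + 2696) = (-2969 - 1609)/(8 + 2696) = -4578/2704 = -4578*1/2704 = -2289/1352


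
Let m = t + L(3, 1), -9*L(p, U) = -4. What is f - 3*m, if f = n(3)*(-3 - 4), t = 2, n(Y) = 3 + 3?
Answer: -148/3 ≈ -49.333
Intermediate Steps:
L(p, U) = 4/9 (L(p, U) = -⅑*(-4) = 4/9)
n(Y) = 6
m = 22/9 (m = 2 + 4/9 = 22/9 ≈ 2.4444)
f = -42 (f = 6*(-3 - 4) = 6*(-7) = -42)
f - 3*m = -42 - 3*22/9 = -42 - 22/3 = -148/3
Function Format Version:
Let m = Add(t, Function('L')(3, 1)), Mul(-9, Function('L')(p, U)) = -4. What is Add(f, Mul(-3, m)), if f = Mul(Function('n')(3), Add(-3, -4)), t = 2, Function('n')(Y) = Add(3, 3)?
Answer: Rational(-148, 3) ≈ -49.333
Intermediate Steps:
Function('L')(p, U) = Rational(4, 9) (Function('L')(p, U) = Mul(Rational(-1, 9), -4) = Rational(4, 9))
Function('n')(Y) = 6
m = Rational(22, 9) (m = Add(2, Rational(4, 9)) = Rational(22, 9) ≈ 2.4444)
f = -42 (f = Mul(6, Add(-3, -4)) = Mul(6, -7) = -42)
Add(f, Mul(-3, m)) = Add(-42, Mul(-3, Rational(22, 9))) = Add(-42, Rational(-22, 3)) = Rational(-148, 3)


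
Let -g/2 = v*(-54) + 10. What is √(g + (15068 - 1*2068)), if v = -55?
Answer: 8*√110 ≈ 83.905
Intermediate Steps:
g = -5960 (g = -2*(-55*(-54) + 10) = -2*(2970 + 10) = -2*2980 = -5960)
√(g + (15068 - 1*2068)) = √(-5960 + (15068 - 1*2068)) = √(-5960 + (15068 - 2068)) = √(-5960 + 13000) = √7040 = 8*√110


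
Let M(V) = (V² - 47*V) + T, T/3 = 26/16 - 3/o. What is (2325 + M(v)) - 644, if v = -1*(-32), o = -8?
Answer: 1207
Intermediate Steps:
v = 32
T = 6 (T = 3*(26/16 - 3/(-8)) = 3*(26*(1/16) - 3*(-⅛)) = 3*(13/8 + 3/8) = 3*2 = 6)
M(V) = 6 + V² - 47*V (M(V) = (V² - 47*V) + 6 = 6 + V² - 47*V)
(2325 + M(v)) - 644 = (2325 + (6 + 32² - 47*32)) - 644 = (2325 + (6 + 1024 - 1504)) - 644 = (2325 - 474) - 644 = 1851 - 644 = 1207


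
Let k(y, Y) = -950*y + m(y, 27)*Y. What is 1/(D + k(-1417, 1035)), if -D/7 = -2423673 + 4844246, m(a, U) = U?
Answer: -1/15569916 ≈ -6.4226e-8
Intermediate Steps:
k(y, Y) = -950*y + 27*Y
D = -16944011 (D = -7*(-2423673 + 4844246) = -7*2420573 = -16944011)
1/(D + k(-1417, 1035)) = 1/(-16944011 + (-950*(-1417) + 27*1035)) = 1/(-16944011 + (1346150 + 27945)) = 1/(-16944011 + 1374095) = 1/(-15569916) = -1/15569916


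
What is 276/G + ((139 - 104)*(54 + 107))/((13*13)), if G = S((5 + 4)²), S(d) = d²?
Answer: 12339293/369603 ≈ 33.385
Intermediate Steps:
G = 6561 (G = ((5 + 4)²)² = (9²)² = 81² = 6561)
276/G + ((139 - 104)*(54 + 107))/((13*13)) = 276/6561 + ((139 - 104)*(54 + 107))/((13*13)) = 276*(1/6561) + (35*161)/169 = 92/2187 + 5635*(1/169) = 92/2187 + 5635/169 = 12339293/369603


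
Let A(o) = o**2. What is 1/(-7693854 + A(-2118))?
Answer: -1/3207930 ≈ -3.1173e-7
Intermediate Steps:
1/(-7693854 + A(-2118)) = 1/(-7693854 + (-2118)**2) = 1/(-7693854 + 4485924) = 1/(-3207930) = -1/3207930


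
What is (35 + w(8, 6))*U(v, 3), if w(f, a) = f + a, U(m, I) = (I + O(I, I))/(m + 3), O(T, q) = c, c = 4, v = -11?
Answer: -343/8 ≈ -42.875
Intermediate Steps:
O(T, q) = 4
U(m, I) = (4 + I)/(3 + m) (U(m, I) = (I + 4)/(m + 3) = (4 + I)/(3 + m))
w(f, a) = a + f
(35 + w(8, 6))*U(v, 3) = (35 + (6 + 8))*((4 + 3)/(3 - 11)) = (35 + 14)*(7/(-8)) = 49*(-⅛*7) = 49*(-7/8) = -343/8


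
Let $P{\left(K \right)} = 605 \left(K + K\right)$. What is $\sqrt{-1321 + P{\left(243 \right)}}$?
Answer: $\sqrt{292709} \approx 541.03$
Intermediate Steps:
$P{\left(K \right)} = 1210 K$ ($P{\left(K \right)} = 605 \cdot 2 K = 1210 K$)
$\sqrt{-1321 + P{\left(243 \right)}} = \sqrt{-1321 + 1210 \cdot 243} = \sqrt{-1321 + 294030} = \sqrt{292709}$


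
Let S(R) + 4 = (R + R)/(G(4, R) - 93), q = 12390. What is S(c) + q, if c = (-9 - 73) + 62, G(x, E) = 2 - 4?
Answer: 235342/19 ≈ 12386.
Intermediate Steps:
G(x, E) = -2
c = -20 (c = -82 + 62 = -20)
S(R) = -4 - 2*R/95 (S(R) = -4 + (R + R)/(-2 - 93) = -4 + (2*R)/(-95) = -4 + (2*R)*(-1/95) = -4 - 2*R/95)
S(c) + q = (-4 - 2/95*(-20)) + 12390 = (-4 + 8/19) + 12390 = -68/19 + 12390 = 235342/19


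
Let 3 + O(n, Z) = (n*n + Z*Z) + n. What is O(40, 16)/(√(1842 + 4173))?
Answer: 631*√6015/2005 ≈ 24.408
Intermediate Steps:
O(n, Z) = -3 + n + Z² + n² (O(n, Z) = -3 + ((n*n + Z*Z) + n) = -3 + ((n² + Z²) + n) = -3 + ((Z² + n²) + n) = -3 + (n + Z² + n²) = -3 + n + Z² + n²)
O(40, 16)/(√(1842 + 4173)) = (-3 + 40 + 16² + 40²)/(√(1842 + 4173)) = (-3 + 40 + 256 + 1600)/(√6015) = 1893*(√6015/6015) = 631*√6015/2005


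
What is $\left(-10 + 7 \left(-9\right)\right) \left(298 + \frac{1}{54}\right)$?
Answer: $- \frac{1174789}{54} \approx -21755.0$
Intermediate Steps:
$\left(-10 + 7 \left(-9\right)\right) \left(298 + \frac{1}{54}\right) = \left(-10 - 63\right) \left(298 + \frac{1}{54}\right) = \left(-73\right) \frac{16093}{54} = - \frac{1174789}{54}$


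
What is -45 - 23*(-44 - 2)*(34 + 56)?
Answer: 95175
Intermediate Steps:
-45 - 23*(-44 - 2)*(34 + 56) = -45 - (-1058)*90 = -45 - 23*(-4140) = -45 + 95220 = 95175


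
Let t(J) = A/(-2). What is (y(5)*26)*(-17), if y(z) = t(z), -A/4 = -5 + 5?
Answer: 0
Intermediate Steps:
A = 0 (A = -4*(-5 + 5) = -4*0 = 0)
t(J) = 0 (t(J) = 0/(-2) = 0*(-½) = 0)
y(z) = 0
(y(5)*26)*(-17) = (0*26)*(-17) = 0*(-17) = 0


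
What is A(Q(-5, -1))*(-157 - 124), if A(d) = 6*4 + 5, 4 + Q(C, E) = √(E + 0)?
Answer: -8149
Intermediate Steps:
Q(C, E) = -4 + √E (Q(C, E) = -4 + √(E + 0) = -4 + √E)
A(d) = 29 (A(d) = 24 + 5 = 29)
A(Q(-5, -1))*(-157 - 124) = 29*(-157 - 124) = 29*(-281) = -8149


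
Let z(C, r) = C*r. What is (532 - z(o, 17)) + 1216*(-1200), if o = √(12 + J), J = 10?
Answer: -1458668 - 17*√22 ≈ -1.4587e+6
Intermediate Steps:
o = √22 (o = √(12 + 10) = √22 ≈ 4.6904)
(532 - z(o, 17)) + 1216*(-1200) = (532 - √22*17) + 1216*(-1200) = (532 - 17*√22) - 1459200 = -1458668 - 17*√22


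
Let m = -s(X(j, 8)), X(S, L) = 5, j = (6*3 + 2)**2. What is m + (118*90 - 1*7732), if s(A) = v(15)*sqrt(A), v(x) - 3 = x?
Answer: 2888 - 18*sqrt(5) ≈ 2847.8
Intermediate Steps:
j = 400 (j = (18 + 2)**2 = 20**2 = 400)
v(x) = 3 + x
s(A) = 18*sqrt(A) (s(A) = (3 + 15)*sqrt(A) = 18*sqrt(A))
m = -18*sqrt(5) ≈ -40.249
m + (118*90 - 1*7732) = -18*sqrt(5) + (118*90 - 1*7732) = -18*sqrt(5) + (10620 - 7732) = -18*sqrt(5) + 2888 = 2888 - 18*sqrt(5)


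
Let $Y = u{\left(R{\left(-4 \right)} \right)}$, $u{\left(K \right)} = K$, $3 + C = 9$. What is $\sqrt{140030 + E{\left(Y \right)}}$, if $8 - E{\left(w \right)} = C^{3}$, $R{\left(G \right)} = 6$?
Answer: $\sqrt{139822} \approx 373.93$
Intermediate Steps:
$C = 6$ ($C = -3 + 9 = 6$)
$Y = 6$
$E{\left(w \right)} = -208$ ($E{\left(w \right)} = 8 - 6^{3} = 8 - 216 = -208$)
$\sqrt{140030 + E{\left(Y \right)}} = \sqrt{140030 - 208} = \sqrt{139822}$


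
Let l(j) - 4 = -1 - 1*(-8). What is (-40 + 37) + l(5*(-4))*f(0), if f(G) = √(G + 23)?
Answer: -3 + 11*√23 ≈ 49.754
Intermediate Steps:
l(j) = 11 (l(j) = 4 + (-1 - 1*(-8)) = 4 + (-1 + 8) = 4 + 7 = 11)
f(G) = √(23 + G)
(-40 + 37) + l(5*(-4))*f(0) = (-40 + 37) + 11*√(23 + 0) = -3 + 11*√23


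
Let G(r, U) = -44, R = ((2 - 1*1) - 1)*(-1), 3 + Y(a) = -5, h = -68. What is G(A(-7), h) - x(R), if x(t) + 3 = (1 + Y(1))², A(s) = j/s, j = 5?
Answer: -90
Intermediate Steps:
Y(a) = -8 (Y(a) = -3 - 5 = -8)
R = 0 (R = ((2 - 1) - 1)*(-1) = (1 - 1)*(-1) = 0*(-1) = 0)
A(s) = 5/s
x(t) = 46 (x(t) = -3 + (1 - 8)² = -3 + (-7)² = -3 + 49 = 46)
G(A(-7), h) - x(R) = -44 - 1*46 = -44 - 46 = -90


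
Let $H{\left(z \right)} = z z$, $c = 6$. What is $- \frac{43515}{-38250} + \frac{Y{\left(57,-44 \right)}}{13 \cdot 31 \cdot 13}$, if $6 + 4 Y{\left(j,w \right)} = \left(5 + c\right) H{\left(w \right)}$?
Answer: $\frac{4795119}{2226575} \approx 2.1536$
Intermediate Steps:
$H{\left(z \right)} = z^{2}$
$Y{\left(j,w \right)} = - \frac{3}{2} + \frac{11 w^{2}}{4}$ ($Y{\left(j,w \right)} = - \frac{3}{2} + \frac{\left(5 + 6\right) w^{2}}{4} = - \frac{3}{2} + \frac{11 w^{2}}{4}$)
$- \frac{43515}{-38250} + \frac{Y{\left(57,-44 \right)}}{13 \cdot 31 \cdot 13} = - \frac{43515}{-38250} + \frac{- \frac{3}{2} + \frac{11 \left(-44\right)^{2}}{4}}{13 \cdot 31 \cdot 13} = \left(-43515\right) \left(- \frac{1}{38250}\right) + \frac{- \frac{3}{2} + \frac{11}{4} \cdot 1936}{403 \cdot 13} = \frac{967}{850} + \frac{- \frac{3}{2} + 5324}{5239} = \frac{967}{850} + \frac{10645}{2} \cdot \frac{1}{5239} = \frac{967}{850} + \frac{10645}{10478} = \frac{4795119}{2226575}$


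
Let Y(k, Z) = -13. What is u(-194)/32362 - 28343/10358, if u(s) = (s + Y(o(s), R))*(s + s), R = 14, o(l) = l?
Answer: -42661519/167602798 ≈ -0.25454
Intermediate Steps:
u(s) = 2*s*(-13 + s) (u(s) = (s - 13)*(s + s) = (-13 + s)*(2*s) = 2*s*(-13 + s))
u(-194)/32362 - 28343/10358 = (2*(-194)*(-13 - 194))/32362 - 28343/10358 = (2*(-194)*(-207))*(1/32362) - 28343*1/10358 = 80316*(1/32362) - 28343/10358 = 40158/16181 - 28343/10358 = -42661519/167602798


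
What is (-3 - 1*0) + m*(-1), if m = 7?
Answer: -10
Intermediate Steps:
(-3 - 1*0) + m*(-1) = (-3 - 1*0) + 7*(-1) = (-3 + 0) - 7 = -3 - 7 = -10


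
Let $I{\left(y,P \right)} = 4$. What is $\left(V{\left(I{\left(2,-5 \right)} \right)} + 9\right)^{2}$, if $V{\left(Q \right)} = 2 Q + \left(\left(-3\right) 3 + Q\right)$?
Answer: $144$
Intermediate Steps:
$V{\left(Q \right)} = -9 + 3 Q$ ($V{\left(Q \right)} = 2 Q + \left(-9 + Q\right) = -9 + 3 Q$)
$\left(V{\left(I{\left(2,-5 \right)} \right)} + 9\right)^{2} = \left(\left(-9 + 3 \cdot 4\right) + 9\right)^{2} = \left(\left(-9 + 12\right) + 9\right)^{2} = \left(3 + 9\right)^{2} = 12^{2} = 144$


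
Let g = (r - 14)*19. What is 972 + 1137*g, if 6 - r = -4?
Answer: -85440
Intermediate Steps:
r = 10 (r = 6 - 1*(-4) = 6 + 4 = 10)
g = -76 (g = (10 - 14)*19 = -4*19 = -76)
972 + 1137*g = 972 + 1137*(-76) = 972 - 86412 = -85440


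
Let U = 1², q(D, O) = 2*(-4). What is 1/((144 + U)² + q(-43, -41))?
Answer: 1/21017 ≈ 4.7581e-5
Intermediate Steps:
q(D, O) = -8
U = 1
1/((144 + U)² + q(-43, -41)) = 1/((144 + 1)² - 8) = 1/(145² - 8) = 1/(21025 - 8) = 1/21017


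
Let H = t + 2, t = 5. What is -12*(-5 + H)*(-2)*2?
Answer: 96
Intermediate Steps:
H = 7 (H = 5 + 2 = 7)
-12*(-5 + H)*(-2)*2 = -12*(-5 + 7)*(-2)*2 = -24*(-2)*2 = -12*(-4)*2 = 48*2 = 96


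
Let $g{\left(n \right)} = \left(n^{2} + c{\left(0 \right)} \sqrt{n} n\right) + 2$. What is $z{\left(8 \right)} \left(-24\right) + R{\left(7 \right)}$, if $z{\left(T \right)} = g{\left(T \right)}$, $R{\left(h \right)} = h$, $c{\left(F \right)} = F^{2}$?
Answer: $-1577$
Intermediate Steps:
$g{\left(n \right)} = 2 + n^{2}$ ($g{\left(n \right)} = \left(n^{2} + 0^{2} \sqrt{n} n\right) + 2 = \left(n^{2} + 0 \sqrt{n} n\right) + 2 = \left(n^{2} + 0 n\right) + 2 = \left(n^{2} + 0\right) + 2 = n^{2} + 2 = 2 + n^{2}$)
$z{\left(T \right)} = 2 + T^{2}$
$z{\left(8 \right)} \left(-24\right) + R{\left(7 \right)} = \left(2 + 8^{2}\right) \left(-24\right) + 7 = \left(2 + 64\right) \left(-24\right) + 7 = 66 \left(-24\right) + 7 = -1584 + 7 = -1577$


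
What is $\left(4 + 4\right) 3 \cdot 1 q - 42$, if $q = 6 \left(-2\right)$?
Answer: $-330$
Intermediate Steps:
$q = -12$
$\left(4 + 4\right) 3 \cdot 1 q - 42 = \left(4 + 4\right) 3 \cdot 1 \left(-12\right) - 42 = 8 \cdot 3 \left(-12\right) - 42 = 24 \left(-12\right) - 42 = -288 - 42 = -330$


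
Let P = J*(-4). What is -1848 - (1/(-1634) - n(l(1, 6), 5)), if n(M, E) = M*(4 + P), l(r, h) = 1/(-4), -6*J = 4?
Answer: -9067063/4902 ≈ -1849.7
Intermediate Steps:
J = -⅔ (J = -⅙*4 = -⅔ ≈ -0.66667)
P = 8/3 (P = -⅔*(-4) = 8/3 ≈ 2.6667)
l(r, h) = -¼
n(M, E) = 20*M/3 (n(M, E) = M*(4 + 8/3) = M*(20/3) = 20*M/3)
-1848 - (1/(-1634) - n(l(1, 6), 5)) = -1848 - (1/(-1634) - 20*(-1)/(3*4)) = -1848 - (-1/1634 - 1*(-5/3)) = -1848 - (-1/1634 + 5/3) = -1848 - 1*8167/4902 = -1848 - 8167/4902 = -9067063/4902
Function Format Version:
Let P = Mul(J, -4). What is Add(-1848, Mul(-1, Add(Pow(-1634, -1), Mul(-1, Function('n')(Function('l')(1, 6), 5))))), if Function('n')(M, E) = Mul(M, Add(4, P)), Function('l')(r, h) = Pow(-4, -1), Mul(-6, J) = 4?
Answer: Rational(-9067063, 4902) ≈ -1849.7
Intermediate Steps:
J = Rational(-2, 3) (J = Mul(Rational(-1, 6), 4) = Rational(-2, 3) ≈ -0.66667)
P = Rational(8, 3) (P = Mul(Rational(-2, 3), -4) = Rational(8, 3) ≈ 2.6667)
Function('l')(r, h) = Rational(-1, 4)
Function('n')(M, E) = Mul(Rational(20, 3), M) (Function('n')(M, E) = Mul(M, Add(4, Rational(8, 3))) = Mul(M, Rational(20, 3)) = Mul(Rational(20, 3), M))
Add(-1848, Mul(-1, Add(Pow(-1634, -1), Mul(-1, Function('n')(Function('l')(1, 6), 5))))) = Add(-1848, Mul(-1, Add(Pow(-1634, -1), Mul(-1, Mul(Rational(20, 3), Rational(-1, 4)))))) = Add(-1848, Mul(-1, Add(Rational(-1, 1634), Mul(-1, Rational(-5, 3))))) = Add(-1848, Mul(-1, Add(Rational(-1, 1634), Rational(5, 3)))) = Add(-1848, Mul(-1, Rational(8167, 4902))) = Add(-1848, Rational(-8167, 4902)) = Rational(-9067063, 4902)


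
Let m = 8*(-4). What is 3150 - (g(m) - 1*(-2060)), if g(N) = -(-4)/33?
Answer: 35966/33 ≈ 1089.9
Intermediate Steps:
m = -32
g(N) = 4/33 (g(N) = -(-4)/33 = -1*(-4/33) = 4/33)
3150 - (g(m) - 1*(-2060)) = 3150 - (4/33 - 1*(-2060)) = 3150 - (4/33 + 2060) = 3150 - 1*67984/33 = 3150 - 67984/33 = 35966/33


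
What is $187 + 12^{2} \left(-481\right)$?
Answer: $-69077$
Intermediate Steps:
$187 + 12^{2} \left(-481\right) = 187 + 144 \left(-481\right) = 187 - 69264 = -69077$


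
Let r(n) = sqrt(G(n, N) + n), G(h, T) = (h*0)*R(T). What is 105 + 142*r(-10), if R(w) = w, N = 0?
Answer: 105 + 142*I*sqrt(10) ≈ 105.0 + 449.04*I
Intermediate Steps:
G(h, T) = 0 (G(h, T) = (h*0)*T = 0*T = 0)
r(n) = sqrt(n) (r(n) = sqrt(0 + n) = sqrt(n))
105 + 142*r(-10) = 105 + 142*sqrt(-10) = 105 + 142*(I*sqrt(10)) = 105 + 142*I*sqrt(10)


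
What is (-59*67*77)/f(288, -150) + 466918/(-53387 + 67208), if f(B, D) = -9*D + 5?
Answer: -13188841/69105 ≈ -190.85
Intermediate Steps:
f(B, D) = 5 - 9*D
(-59*67*77)/f(288, -150) + 466918/(-53387 + 67208) = (-59*67*77)/(5 - 9*(-150)) + 466918/(-53387 + 67208) = (-3953*77)/(5 + 1350) + 466918/13821 = -304381/1355 + 466918*(1/13821) = -304381*1/1355 + 466918/13821 = -304381/1355 + 466918/13821 = -13188841/69105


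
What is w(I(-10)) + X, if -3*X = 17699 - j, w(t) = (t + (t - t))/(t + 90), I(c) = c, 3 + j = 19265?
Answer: 4167/8 ≈ 520.88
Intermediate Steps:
j = 19262 (j = -3 + 19265 = 19262)
w(t) = t/(90 + t) (w(t) = (t + 0)/(90 + t) = t/(90 + t))
X = 521 (X = -(17699 - 1*19262)/3 = -(17699 - 19262)/3 = -1/3*(-1563) = 521)
w(I(-10)) + X = -10/(90 - 10) + 521 = -10/80 + 521 = -10*1/80 + 521 = -1/8 + 521 = 4167/8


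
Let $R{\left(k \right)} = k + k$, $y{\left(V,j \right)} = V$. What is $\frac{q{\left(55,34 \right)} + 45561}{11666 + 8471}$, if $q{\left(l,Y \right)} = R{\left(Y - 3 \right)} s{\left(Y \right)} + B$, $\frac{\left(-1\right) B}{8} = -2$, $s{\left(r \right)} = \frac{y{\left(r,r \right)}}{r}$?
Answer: $\frac{45639}{20137} \approx 2.2664$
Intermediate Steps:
$R{\left(k \right)} = 2 k$
$s{\left(r \right)} = 1$ ($s{\left(r \right)} = \frac{r}{r} = 1$)
$B = 16$ ($B = \left(-8\right) \left(-2\right) = 16$)
$q{\left(l,Y \right)} = 10 + 2 Y$ ($q{\left(l,Y \right)} = 2 \left(Y - 3\right) 1 + 16 = 2 \left(-3 + Y\right) 1 + 16 = \left(-6 + 2 Y\right) 1 + 16 = \left(-6 + 2 Y\right) + 16 = 10 + 2 Y$)
$\frac{q{\left(55,34 \right)} + 45561}{11666 + 8471} = \frac{\left(10 + 2 \cdot 34\right) + 45561}{11666 + 8471} = \frac{\left(10 + 68\right) + 45561}{20137} = \left(78 + 45561\right) \frac{1}{20137} = 45639 \cdot \frac{1}{20137} = \frac{45639}{20137}$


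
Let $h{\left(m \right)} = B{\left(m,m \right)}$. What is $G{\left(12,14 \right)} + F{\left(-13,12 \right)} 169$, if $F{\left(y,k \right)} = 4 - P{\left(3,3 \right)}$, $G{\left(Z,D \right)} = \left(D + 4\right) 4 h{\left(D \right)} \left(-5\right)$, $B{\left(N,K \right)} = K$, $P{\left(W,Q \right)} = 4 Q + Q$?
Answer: $-6899$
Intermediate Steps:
$P{\left(W,Q \right)} = 5 Q$
$h{\left(m \right)} = m$
$G{\left(Z,D \right)} = - 5 D \left(16 + 4 D\right)$ ($G{\left(Z,D \right)} = \left(D + 4\right) 4 D \left(-5\right) = \left(4 + D\right) 4 D \left(-5\right) = \left(16 + 4 D\right) D \left(-5\right) = D \left(16 + 4 D\right) \left(-5\right) = - 5 D \left(16 + 4 D\right)$)
$F{\left(y,k \right)} = -11$ ($F{\left(y,k \right)} = 4 - 5 \cdot 3 = 4 - 15 = -11$)
$G{\left(12,14 \right)} + F{\left(-13,12 \right)} 169 = \left(-20\right) 14 \left(4 + 14\right) - 1859 = \left(-20\right) 14 \cdot 18 - 1859 = -5040 - 1859 = -6899$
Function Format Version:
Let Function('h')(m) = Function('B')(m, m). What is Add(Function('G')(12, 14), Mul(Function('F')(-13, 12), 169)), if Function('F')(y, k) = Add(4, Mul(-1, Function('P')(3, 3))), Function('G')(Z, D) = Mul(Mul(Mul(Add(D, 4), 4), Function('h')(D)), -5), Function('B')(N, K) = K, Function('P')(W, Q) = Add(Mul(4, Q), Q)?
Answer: -6899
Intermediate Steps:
Function('P')(W, Q) = Mul(5, Q)
Function('h')(m) = m
Function('G')(Z, D) = Mul(-5, D, Add(16, Mul(4, D))) (Function('G')(Z, D) = Mul(Mul(Mul(Add(D, 4), 4), D), -5) = Mul(Mul(Mul(Add(4, D), 4), D), -5) = Mul(Mul(Add(16, Mul(4, D)), D), -5) = Mul(Mul(D, Add(16, Mul(4, D))), -5) = Mul(-5, D, Add(16, Mul(4, D))))
Function('F')(y, k) = -11 (Function('F')(y, k) = Add(4, Mul(-1, Mul(5, 3))) = Add(4, Mul(-1, 15)) = Add(4, -15) = -11)
Add(Function('G')(12, 14), Mul(Function('F')(-13, 12), 169)) = Add(Mul(-20, 14, Add(4, 14)), Mul(-11, 169)) = Add(Mul(-20, 14, 18), -1859) = Add(-5040, -1859) = -6899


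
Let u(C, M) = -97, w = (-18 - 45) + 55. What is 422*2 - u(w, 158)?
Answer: 941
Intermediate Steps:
w = -8 (w = -63 + 55 = -8)
422*2 - u(w, 158) = 422*2 - 1*(-97) = 844 + 97 = 941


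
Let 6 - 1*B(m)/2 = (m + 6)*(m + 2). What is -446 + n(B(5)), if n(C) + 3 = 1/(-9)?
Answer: -4042/9 ≈ -449.11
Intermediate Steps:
B(m) = 12 - 2*(2 + m)*(6 + m) (B(m) = 12 - 2*(m + 6)*(m + 2) = 12 - 2*(6 + m)*(2 + m) = 12 - 2*(2 + m)*(6 + m))
n(C) = -28/9 (n(C) = -3 + 1/(-9) = -3 - ⅑ = -28/9)
-446 + n(B(5)) = -446 - 28/9 = -4042/9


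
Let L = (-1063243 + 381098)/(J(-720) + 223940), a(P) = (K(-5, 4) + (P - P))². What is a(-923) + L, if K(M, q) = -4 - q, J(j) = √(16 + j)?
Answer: 764196101039/12537281076 + 682145*I*√11/6268640538 ≈ 60.954 + 0.00036091*I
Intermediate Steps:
a(P) = 64 (a(P) = ((-4 - 1*4) + (P - P))² = ((-4 - 4) + 0)² = (-8 + 0)² = (-8)² = 64)
L = -682145/(223940 + 8*I*√11) (L = (-1063243 + 381098)/(√(16 - 720) + 223940) = -682145/(√(-704) + 223940) = -682145/(8*I*√11 + 223940) = -682145/(223940 + 8*I*√11) ≈ -3.0461 + 0.00036091*I)
a(-923) + L = 64 + (-38189887825/12537281076 + 682145*I*√11/6268640538) = 764196101039/12537281076 + 682145*I*√11/6268640538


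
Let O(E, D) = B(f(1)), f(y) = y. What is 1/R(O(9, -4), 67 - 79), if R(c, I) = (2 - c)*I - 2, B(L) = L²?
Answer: -1/14 ≈ -0.071429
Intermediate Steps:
O(E, D) = 1 (O(E, D) = 1² = 1)
R(c, I) = -2 + I*(2 - c) (R(c, I) = I*(2 - c) - 2 = -2 + I*(2 - c))
1/R(O(9, -4), 67 - 79) = 1/(-2 + 2*(67 - 79) - 1*(67 - 79)*1) = 1/(-2 + 2*(-12) - 1*(-12)*1) = 1/(-2 - 24 + 12) = 1/(-14) = -1/14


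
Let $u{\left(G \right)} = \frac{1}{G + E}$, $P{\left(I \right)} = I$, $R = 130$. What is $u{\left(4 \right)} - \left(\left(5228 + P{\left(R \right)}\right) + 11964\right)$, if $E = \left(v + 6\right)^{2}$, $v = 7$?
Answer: $- \frac{2996705}{173} \approx -17322.0$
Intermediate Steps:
$E = 169$ ($E = \left(7 + 6\right)^{2} = 13^{2} = 169$)
$u{\left(G \right)} = \frac{1}{169 + G}$ ($u{\left(G \right)} = \frac{1}{G + 169} = \frac{1}{169 + G}$)
$u{\left(4 \right)} - \left(\left(5228 + P{\left(R \right)}\right) + 11964\right) = \frac{1}{169 + 4} - \left(\left(5228 + 130\right) + 11964\right) = \frac{1}{173} - \left(5358 + 11964\right) = \frac{1}{173} - 17322 = - \frac{2996705}{173}$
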